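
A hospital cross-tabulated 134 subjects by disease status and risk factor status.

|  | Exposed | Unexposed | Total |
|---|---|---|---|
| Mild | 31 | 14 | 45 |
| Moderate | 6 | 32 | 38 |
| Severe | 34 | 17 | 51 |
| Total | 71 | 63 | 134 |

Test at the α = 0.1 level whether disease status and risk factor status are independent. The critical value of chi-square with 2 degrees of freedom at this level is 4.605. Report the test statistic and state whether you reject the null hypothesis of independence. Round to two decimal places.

29.51; reject H₀

Grand total N = 134.
Expected counts (row total × column total / N):
  Mild, Exposed: 45×71/134 = 23.843
  Mild, Unexposed: 45×63/134 = 21.157
  Moderate, Exposed: 38×71/134 = 20.134
  Moderate, Unexposed: 38×63/134 = 17.866
  Severe, Exposed: 51×71/134 = 27.022
  Severe, Unexposed: 51×63/134 = 23.978
Contributions (O − E)²/E:
  (31 − 23.843)²/23.843 = 2.1483
  (14 − 21.157)²/21.157 = 2.4211
  (6 − 20.134)²/20.134 = 9.9220
  (32 − 17.866)²/17.866 = 11.1816
  (34 − 27.022)²/27.022 = 1.8020
  (17 − 23.978)²/23.978 = 2.0307
χ² = 2.1483 + 2.4211 + 9.9220 + 11.1816 + 1.8020 + 2.0307 = 29.51
df = (3−1)(2−1) = 2. Since 29.51 > 4.605, reject the null hypothesis of independence at α = 0.1.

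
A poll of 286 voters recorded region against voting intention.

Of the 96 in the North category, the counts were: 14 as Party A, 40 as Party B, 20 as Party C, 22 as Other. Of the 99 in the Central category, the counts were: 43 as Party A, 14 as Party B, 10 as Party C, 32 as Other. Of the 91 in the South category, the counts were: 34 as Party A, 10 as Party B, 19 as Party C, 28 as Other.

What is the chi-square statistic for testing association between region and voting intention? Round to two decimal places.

44.36

Row totals: 96, 99, 91. Column totals: 91, 64, 49, 82. Grand total N = 286.
Expected counts (row total × column total / N):
  North, Party A: 96×91/286 = 30.5455
  North, Party B: 96×64/286 = 21.4825
  North, Party C: 96×49/286 = 16.4476
  North, Other: 96×82/286 = 27.5245
  Central, Party A: 99×91/286 = 31.5000
  Central, Party B: 99×64/286 = 22.1538
  Central, Party C: 99×49/286 = 16.9615
  Central, Other: 99×82/286 = 28.3846
  South, Party A: 91×91/286 = 28.9545
  South, Party B: 91×64/286 = 20.3636
  South, Party C: 91×49/286 = 15.5909
  South, Other: 91×82/286 = 26.0909
Contributions (O − E)²/E:
  (14 − 30.5455)²/30.5455 = 8.9622
  (40 − 21.4825)²/21.4825 = 15.9617
  (20 − 16.4476)²/16.4476 = 0.7673
  (22 − 27.5245)²/27.5245 = 1.1088
  (43 − 31.5000)²/31.5000 = 4.1984
  (14 − 22.1538)²/22.1538 = 3.0010
  (10 − 16.9615)²/16.9615 = 2.8572
  (32 − 28.3846)²/28.3846 = 0.4605
  (34 − 28.9545)²/28.9545 = 0.8792
  (10 − 20.3636)²/20.3636 = 5.2743
  (19 − 15.5909)²/15.5909 = 0.7454
  (28 − 26.0909)²/26.0909 = 0.1397
χ² = 8.9622 + 15.9617 + 0.7673 + 1.1088 + 4.1984 + 3.0010 + 2.8572 + 0.4605 + 0.8792 + 5.2743 + 0.7454 + 0.1397 = 44.36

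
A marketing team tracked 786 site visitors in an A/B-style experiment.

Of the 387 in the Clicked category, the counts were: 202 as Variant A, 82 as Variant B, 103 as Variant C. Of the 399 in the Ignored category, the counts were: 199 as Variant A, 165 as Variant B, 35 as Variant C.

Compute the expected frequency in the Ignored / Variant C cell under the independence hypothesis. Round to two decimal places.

70.05

Row total (Ignored) = 399; column total (Variant C) = 138; grand total N = 786.
Expected count = (row total × column total) / N = 399 × 138 / 786 = 70.05.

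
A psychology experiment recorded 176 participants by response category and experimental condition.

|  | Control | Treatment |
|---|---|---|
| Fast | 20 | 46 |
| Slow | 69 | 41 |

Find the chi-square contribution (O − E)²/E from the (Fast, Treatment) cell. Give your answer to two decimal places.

Row total (Fast) = 66; column total (Treatment) = 87; N = 176.
Expected count E = 66 × 87 / 176 = 32.625.
Contribution = (O − E)²/E = (46 − 32.625)² / 32.625 = 5.48.

5.48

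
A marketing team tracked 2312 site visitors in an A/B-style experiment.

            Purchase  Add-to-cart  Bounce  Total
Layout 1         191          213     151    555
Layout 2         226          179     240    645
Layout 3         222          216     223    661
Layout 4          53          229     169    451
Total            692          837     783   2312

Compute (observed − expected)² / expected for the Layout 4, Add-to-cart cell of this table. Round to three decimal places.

26.459

Row total (Layout 4) = 451; column total (Add-to-cart) = 837; N = 2312.
Expected count E = 451 × 837 / 2312 = 163.2729.
Contribution = (O − E)²/E = (229 − 163.2729)² / 163.2729 = 26.459.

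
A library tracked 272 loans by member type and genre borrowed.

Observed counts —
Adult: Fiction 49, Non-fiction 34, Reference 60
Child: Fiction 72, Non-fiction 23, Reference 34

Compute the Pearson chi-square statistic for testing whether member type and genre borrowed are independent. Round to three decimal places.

Row totals: 143, 129. Column totals: 121, 57, 94. Grand total N = 272.
Expected counts (row total × column total / N):
  Adult, Fiction: 143×121/272 = 63.6140
  Adult, Non-fiction: 143×57/272 = 29.9669
  Adult, Reference: 143×94/272 = 49.4191
  Child, Fiction: 129×121/272 = 57.3860
  Child, Non-fiction: 129×57/272 = 27.0331
  Child, Reference: 129×94/272 = 44.5809
Contributions (O − E)²/E:
  (49 − 63.6140)²/63.6140 = 3.3573
  (34 − 29.9669)²/29.9669 = 0.5428
  (60 − 49.4191)²/49.4191 = 2.2654
  (72 − 57.3860)²/57.3860 = 3.7216
  (23 − 27.0331)²/27.0331 = 0.6017
  (34 − 44.5809)²/44.5809 = 2.5113
χ² = 3.3573 + 0.5428 + 2.2654 + 3.7216 + 0.6017 + 2.5113 = 13.000

13.000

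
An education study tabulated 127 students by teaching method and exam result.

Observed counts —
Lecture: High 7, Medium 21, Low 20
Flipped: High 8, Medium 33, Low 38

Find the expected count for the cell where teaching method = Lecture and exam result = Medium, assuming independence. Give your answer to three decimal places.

20.409

Row total (Lecture) = 48; column total (Medium) = 54; grand total N = 127.
Expected count = (row total × column total) / N = 48 × 54 / 127 = 20.409.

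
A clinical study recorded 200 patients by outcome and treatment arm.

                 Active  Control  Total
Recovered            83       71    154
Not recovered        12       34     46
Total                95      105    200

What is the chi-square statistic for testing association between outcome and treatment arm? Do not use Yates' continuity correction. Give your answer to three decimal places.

10.984

Grand total N = 200.
Expected counts (row total × column total / N):
  Recovered, Active: 154×95/200 = 73.1500
  Recovered, Control: 154×105/200 = 80.8500
  Not recovered, Active: 46×95/200 = 21.8500
  Not recovered, Control: 46×105/200 = 24.1500
Contributions (O − E)²/E:
  (83 − 73.1500)²/73.1500 = 1.3263
  (71 − 80.8500)²/80.8500 = 1.2000
  (12 − 21.8500)²/21.8500 = 4.4404
  (34 − 24.1500)²/24.1500 = 4.0175
χ² = 1.3263 + 1.2000 + 4.4404 + 4.0175 = 10.984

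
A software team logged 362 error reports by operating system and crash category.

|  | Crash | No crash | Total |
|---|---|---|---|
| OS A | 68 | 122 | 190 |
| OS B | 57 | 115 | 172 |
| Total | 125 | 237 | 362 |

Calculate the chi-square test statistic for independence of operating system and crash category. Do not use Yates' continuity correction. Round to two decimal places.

0.28

Grand total N = 362.
Expected counts (row total × column total / N):
  OS A, Crash: 190×125/362 = 65.608
  OS A, No crash: 190×237/362 = 124.392
  OS B, Crash: 172×125/362 = 59.392
  OS B, No crash: 172×237/362 = 112.608
Contributions (O − E)²/E:
  (68 − 65.608)²/65.608 = 0.0872
  (122 − 124.392)²/124.392 = 0.0460
  (57 − 59.392)²/59.392 = 0.0963
  (115 − 112.608)²/112.608 = 0.0508
χ² = 0.0872 + 0.0460 + 0.0963 + 0.0508 = 0.28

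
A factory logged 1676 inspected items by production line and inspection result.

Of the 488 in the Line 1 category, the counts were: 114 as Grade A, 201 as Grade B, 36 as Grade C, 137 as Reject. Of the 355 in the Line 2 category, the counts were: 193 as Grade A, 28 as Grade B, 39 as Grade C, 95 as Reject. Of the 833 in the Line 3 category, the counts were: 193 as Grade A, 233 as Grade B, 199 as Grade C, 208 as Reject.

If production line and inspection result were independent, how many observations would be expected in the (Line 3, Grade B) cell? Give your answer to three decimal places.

Row total (Line 3) = 833; column total (Grade B) = 462; grand total N = 1676.
Expected count = (row total × column total) / N = 833 × 462 / 1676 = 229.622.

229.622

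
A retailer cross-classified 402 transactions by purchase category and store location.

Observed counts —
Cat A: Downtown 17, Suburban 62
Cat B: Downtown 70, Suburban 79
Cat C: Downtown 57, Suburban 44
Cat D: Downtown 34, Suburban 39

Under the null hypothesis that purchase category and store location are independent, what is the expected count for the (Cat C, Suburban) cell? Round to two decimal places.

56.28

Row total (Cat C) = 101; column total (Suburban) = 224; grand total N = 402.
Expected count = (row total × column total) / N = 101 × 224 / 402 = 56.28.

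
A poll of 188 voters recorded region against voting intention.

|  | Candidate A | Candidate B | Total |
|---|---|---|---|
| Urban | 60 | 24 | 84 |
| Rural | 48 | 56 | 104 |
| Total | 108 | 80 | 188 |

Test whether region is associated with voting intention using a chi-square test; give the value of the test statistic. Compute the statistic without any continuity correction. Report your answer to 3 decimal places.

Grand total N = 188.
Expected counts (row total × column total / N):
  Urban, Candidate A: 84×108/188 = 48.25532
  Urban, Candidate B: 84×80/188 = 35.74468
  Rural, Candidate A: 104×108/188 = 59.74468
  Rural, Candidate B: 104×80/188 = 44.25532
Contributions (O − E)²/E:
  (60 − 48.25532)²/48.25532 = 2.8585
  (24 − 35.74468)²/35.74468 = 3.8590
  (48 − 59.74468)²/59.74468 = 2.3088
  (56 − 44.25532)²/44.25532 = 3.1169
χ² = 2.8585 + 3.8590 + 2.3088 + 3.1169 = 12.143

12.143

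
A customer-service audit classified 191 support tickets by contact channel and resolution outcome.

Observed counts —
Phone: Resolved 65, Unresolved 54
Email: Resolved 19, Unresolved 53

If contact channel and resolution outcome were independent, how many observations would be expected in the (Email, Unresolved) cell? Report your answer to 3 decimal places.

40.335

Row total (Email) = 72; column total (Unresolved) = 107; grand total N = 191.
Expected count = (row total × column total) / N = 72 × 107 / 191 = 40.335.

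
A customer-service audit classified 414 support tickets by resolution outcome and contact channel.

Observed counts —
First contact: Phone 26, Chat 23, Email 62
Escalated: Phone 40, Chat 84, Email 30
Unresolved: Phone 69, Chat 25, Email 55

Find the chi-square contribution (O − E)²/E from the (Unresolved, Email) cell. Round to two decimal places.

0.08

Row total (Unresolved) = 149; column total (Email) = 147; N = 414.
Expected count E = 149 × 147 / 414 = 52.906.
Contribution = (O − E)²/E = (55 − 52.906)² / 52.906 = 0.08.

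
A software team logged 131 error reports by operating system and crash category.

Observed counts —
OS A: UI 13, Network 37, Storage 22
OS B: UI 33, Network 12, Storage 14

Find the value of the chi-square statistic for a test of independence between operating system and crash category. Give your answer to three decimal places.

22.157

Row totals: 72, 59. Column totals: 46, 49, 36. Grand total N = 131.
Expected counts (row total × column total / N):
  OS A, UI: 72×46/131 = 25.2824
  OS A, Network: 72×49/131 = 26.9313
  OS A, Storage: 72×36/131 = 19.7863
  OS B, UI: 59×46/131 = 20.7176
  OS B, Network: 59×49/131 = 22.0687
  OS B, Storage: 59×36/131 = 16.2137
Contributions (O − E)²/E:
  (13 − 25.2824)²/25.2824 = 5.9669
  (37 − 26.9313)²/26.9313 = 3.7643
  (22 − 19.7863)²/19.7863 = 0.2477
  (33 − 20.7176)²/20.7176 = 7.2816
  (12 − 22.0687)²/22.0687 = 4.5938
  (14 − 16.2137)²/16.2137 = 0.3022
χ² = 5.9669 + 3.7643 + 0.2477 + 7.2816 + 4.5938 + 0.3022 = 22.157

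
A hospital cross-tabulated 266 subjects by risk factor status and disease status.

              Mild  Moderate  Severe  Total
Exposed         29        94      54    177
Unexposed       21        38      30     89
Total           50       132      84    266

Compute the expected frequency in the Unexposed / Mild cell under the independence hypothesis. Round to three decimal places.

16.729

Row total (Unexposed) = 89; column total (Mild) = 50; grand total N = 266.
Expected count = (row total × column total) / N = 89 × 50 / 266 = 16.729.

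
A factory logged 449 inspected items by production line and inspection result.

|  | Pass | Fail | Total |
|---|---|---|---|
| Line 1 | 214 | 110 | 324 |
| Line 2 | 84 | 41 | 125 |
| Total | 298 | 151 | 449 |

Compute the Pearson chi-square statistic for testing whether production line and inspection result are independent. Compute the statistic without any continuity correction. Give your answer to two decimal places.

Grand total N = 449.
Expected counts (row total × column total / N):
  Line 1, Pass: 324×298/449 = 215.038
  Line 1, Fail: 324×151/449 = 108.962
  Line 2, Pass: 125×298/449 = 82.962
  Line 2, Fail: 125×151/449 = 42.038
Contributions (O − E)²/E:
  (214 − 215.038)²/215.038 = 0.0050
  (110 − 108.962)²/108.962 = 0.0099
  (84 − 82.962)²/82.962 = 0.0130
  (41 − 42.038)²/42.038 = 0.0256
χ² = 0.0050 + 0.0099 + 0.0130 + 0.0256 = 0.05

0.05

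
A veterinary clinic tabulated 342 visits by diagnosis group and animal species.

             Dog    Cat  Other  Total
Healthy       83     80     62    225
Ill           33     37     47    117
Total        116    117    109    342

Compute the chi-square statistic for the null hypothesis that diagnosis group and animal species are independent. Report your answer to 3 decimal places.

Grand total N = 342.
Expected counts (row total × column total / N):
  Healthy, Dog: 225×116/342 = 76.3158
  Healthy, Cat: 225×117/342 = 76.9737
  Healthy, Other: 225×109/342 = 71.7105
  Ill, Dog: 117×116/342 = 39.6842
  Ill, Cat: 117×117/342 = 40.0263
  Ill, Other: 117×109/342 = 37.2895
Contributions (O − E)²/E:
  (83 − 76.3158)²/76.3158 = 0.5854
  (80 − 76.9737)²/76.9737 = 0.1190
  (62 − 71.7105)²/71.7105 = 1.3149
  (33 − 39.6842)²/39.6842 = 1.1259
  (37 − 40.0263)²/40.0263 = 0.2288
  (47 − 37.2895)²/37.2895 = 2.5287
χ² = 0.5854 + 0.1190 + 1.3149 + 1.1259 + 0.2288 + 2.5287 = 5.903

5.903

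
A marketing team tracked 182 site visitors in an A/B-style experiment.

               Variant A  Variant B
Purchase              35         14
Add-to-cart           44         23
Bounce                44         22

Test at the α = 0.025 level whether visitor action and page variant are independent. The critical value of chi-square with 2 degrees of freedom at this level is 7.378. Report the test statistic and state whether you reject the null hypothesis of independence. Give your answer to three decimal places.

Row totals: 49, 67, 66. Column totals: 123, 59. Grand total N = 182.
Expected counts (row total × column total / N):
  Purchase, Variant A: 49×123/182 = 33.1154
  Purchase, Variant B: 49×59/182 = 15.8846
  Add-to-cart, Variant A: 67×123/182 = 45.2802
  Add-to-cart, Variant B: 67×59/182 = 21.7198
  Bounce, Variant A: 66×123/182 = 44.6044
  Bounce, Variant B: 66×59/182 = 21.3956
Contributions (O − E)²/E:
  (35 − 33.1154)²/33.1154 = 0.1073
  (14 − 15.8846)²/15.8846 = 0.2236
  (44 − 45.2802)²/45.2802 = 0.0362
  (23 − 21.7198)²/21.7198 = 0.0755
  (44 − 44.6044)²/44.6044 = 0.0082
  (22 − 21.3956)²/21.3956 = 0.0171
χ² = 0.1073 + 0.2236 + 0.0362 + 0.0755 + 0.0082 + 0.0171 = 0.468
df = (3−1)(2−1) = 2. Since 0.468 < 7.378, fail to reject the null hypothesis of independence at α = 0.025.

0.468; fail to reject H₀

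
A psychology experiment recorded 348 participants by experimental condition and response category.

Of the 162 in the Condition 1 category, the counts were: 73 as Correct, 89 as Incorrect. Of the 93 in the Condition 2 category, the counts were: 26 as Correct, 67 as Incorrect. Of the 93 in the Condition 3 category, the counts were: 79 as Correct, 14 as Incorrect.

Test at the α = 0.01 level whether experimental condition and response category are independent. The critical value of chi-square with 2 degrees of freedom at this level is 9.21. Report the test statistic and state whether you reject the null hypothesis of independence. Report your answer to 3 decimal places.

Row totals: 162, 93, 93. Column totals: 178, 170. Grand total N = 348.
Expected counts (row total × column total / N):
  Condition 1, Correct: 162×178/348 = 82.8621
  Condition 1, Incorrect: 162×170/348 = 79.1379
  Condition 2, Correct: 93×178/348 = 47.5690
  Condition 2, Incorrect: 93×170/348 = 45.4310
  Condition 3, Correct: 93×178/348 = 47.5690
  Condition 3, Incorrect: 93×170/348 = 45.4310
Contributions (O − E)²/E:
  (73 − 82.8621)²/82.8621 = 1.1738
  (89 − 79.1379)²/79.1379 = 1.2290
  (26 − 47.5690)²/47.5690 = 9.7799
  (67 − 45.4310)²/45.4310 = 10.2402
  (79 − 47.5690)²/47.5690 = 20.7679
  (14 − 45.4310)²/45.4310 = 21.7452
χ² = 1.1738 + 1.2290 + 9.7799 + 10.2402 + 20.7679 + 21.7452 = 64.936
df = (3−1)(2−1) = 2. Since 64.936 > 9.21, reject the null hypothesis of independence at α = 0.01.

64.936; reject H₀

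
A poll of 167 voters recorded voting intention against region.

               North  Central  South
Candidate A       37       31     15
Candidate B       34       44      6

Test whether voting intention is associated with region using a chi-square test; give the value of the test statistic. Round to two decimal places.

6.23

Row totals: 83, 84. Column totals: 71, 75, 21. Grand total N = 167.
Expected counts (row total × column total / N):
  Candidate A, North: 83×71/167 = 35.287
  Candidate A, Central: 83×75/167 = 37.275
  Candidate A, South: 83×21/167 = 10.437
  Candidate B, North: 84×71/167 = 35.713
  Candidate B, Central: 84×75/167 = 37.725
  Candidate B, South: 84×21/167 = 10.563
Contributions (O − E)²/E:
  (37 − 35.287)²/35.287 = 0.0832
  (31 − 37.275)²/37.275 = 1.0564
  (15 − 10.437)²/10.437 = 1.9949
  (34 − 35.713)²/35.713 = 0.0822
  (44 − 37.725)²/37.725 = 1.0438
  (6 − 10.563)²/10.563 = 1.9711
χ² = 0.0832 + 1.0564 + 1.9949 + 0.0822 + 1.0438 + 1.9711 = 6.23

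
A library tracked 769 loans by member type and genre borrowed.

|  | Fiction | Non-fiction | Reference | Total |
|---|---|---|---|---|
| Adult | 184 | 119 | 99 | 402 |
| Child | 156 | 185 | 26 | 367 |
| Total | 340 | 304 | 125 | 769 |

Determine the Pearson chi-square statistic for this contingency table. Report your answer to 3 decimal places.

57.794

Grand total N = 769.
Expected counts (row total × column total / N):
  Adult, Fiction: 402×340/769 = 177.7373
  Adult, Non-fiction: 402×304/769 = 158.9181
  Adult, Reference: 402×125/769 = 65.3446
  Child, Fiction: 367×340/769 = 162.2627
  Child, Non-fiction: 367×304/769 = 145.0819
  Child, Reference: 367×125/769 = 59.6554
Contributions (O − E)²/E:
  (184 − 177.7373)²/177.7373 = 0.2207
  (119 − 158.9181)²/158.9181 = 10.0269
  (99 − 65.3446)²/65.3446 = 17.3340
  (156 − 162.2627)²/162.2627 = 0.2417
  (185 − 145.0819)²/145.0819 = 10.9831
  (26 − 59.6554)²/59.6554 = 18.9871
χ² = 0.2207 + 10.0269 + 17.3340 + 0.2417 + 10.9831 + 18.9871 = 57.794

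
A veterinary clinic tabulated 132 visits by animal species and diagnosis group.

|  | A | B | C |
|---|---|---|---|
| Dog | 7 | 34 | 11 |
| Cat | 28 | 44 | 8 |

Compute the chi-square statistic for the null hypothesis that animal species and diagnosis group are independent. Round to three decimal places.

8.813

Row totals: 52, 80. Column totals: 35, 78, 19. Grand total N = 132.
Expected counts (row total × column total / N):
  Dog, A: 52×35/132 = 13.7879
  Dog, B: 52×78/132 = 30.7273
  Dog, C: 52×19/132 = 7.4848
  Cat, A: 80×35/132 = 21.2121
  Cat, B: 80×78/132 = 47.2727
  Cat, C: 80×19/132 = 11.5152
Contributions (O − E)²/E:
  (7 − 13.7879)²/13.7879 = 3.3417
  (34 − 30.7273)²/30.7273 = 0.3486
  (11 − 7.4848)²/7.4848 = 1.6509
  (28 − 21.2121)²/21.2121 = 2.1721
  (44 − 47.2727)²/47.2727 = 0.2266
  (8 − 11.5152)²/11.5152 = 1.0731
χ² = 3.3417 + 0.3486 + 1.6509 + 2.1721 + 0.2266 + 1.0731 = 8.813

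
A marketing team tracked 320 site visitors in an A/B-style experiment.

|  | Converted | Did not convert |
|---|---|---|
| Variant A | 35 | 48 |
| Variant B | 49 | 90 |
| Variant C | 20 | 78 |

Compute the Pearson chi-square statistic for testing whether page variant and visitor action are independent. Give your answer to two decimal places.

Row totals: 83, 139, 98. Column totals: 104, 216. Grand total N = 320.
Expected counts (row total × column total / N):
  Variant A, Converted: 83×104/320 = 26.975
  Variant A, Did not convert: 83×216/320 = 56.025
  Variant B, Converted: 139×104/320 = 45.175
  Variant B, Did not convert: 139×216/320 = 93.825
  Variant C, Converted: 98×104/320 = 31.850
  Variant C, Did not convert: 98×216/320 = 66.150
Contributions (O − E)²/E:
  (35 − 26.975)²/26.975 = 2.3874
  (48 − 56.025)²/56.025 = 1.1495
  (49 − 45.175)²/45.175 = 0.3239
  (90 − 93.825)²/93.825 = 0.1559
  (20 − 31.850)²/31.850 = 4.4089
  (78 − 66.150)²/66.150 = 2.1228
χ² = 2.3874 + 1.1495 + 0.3239 + 0.1559 + 4.4089 + 2.1228 = 10.55

10.55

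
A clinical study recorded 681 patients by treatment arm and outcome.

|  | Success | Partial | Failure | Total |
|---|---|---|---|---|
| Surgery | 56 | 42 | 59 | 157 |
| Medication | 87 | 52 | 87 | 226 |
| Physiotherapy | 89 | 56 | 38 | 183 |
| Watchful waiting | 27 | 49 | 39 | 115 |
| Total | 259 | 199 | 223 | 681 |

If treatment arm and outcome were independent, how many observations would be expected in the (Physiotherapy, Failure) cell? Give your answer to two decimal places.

59.93

Row total (Physiotherapy) = 183; column total (Failure) = 223; grand total N = 681.
Expected count = (row total × column total) / N = 183 × 223 / 681 = 59.93.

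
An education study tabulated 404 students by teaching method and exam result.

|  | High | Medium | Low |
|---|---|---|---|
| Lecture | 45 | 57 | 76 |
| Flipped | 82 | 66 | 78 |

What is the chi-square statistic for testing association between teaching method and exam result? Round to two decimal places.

5.84

Row totals: 178, 226. Column totals: 127, 123, 154. Grand total N = 404.
Expected counts (row total × column total / N):
  Lecture, High: 178×127/404 = 55.955
  Lecture, Medium: 178×123/404 = 54.193
  Lecture, Low: 178×154/404 = 67.851
  Flipped, High: 226×127/404 = 71.045
  Flipped, Medium: 226×123/404 = 68.807
  Flipped, Low: 226×154/404 = 86.149
Contributions (O − E)²/E:
  (45 − 55.955)²/55.955 = 2.1448
  (57 − 54.193)²/54.193 = 0.1454
  (76 − 67.851)²/67.851 = 0.9787
  (82 − 71.045)²/71.045 = 1.6892
  (66 − 68.807)²/68.807 = 0.1145
  (78 − 86.149)²/86.149 = 0.7708
χ² = 2.1448 + 0.1454 + 0.9787 + 1.6892 + 0.1145 + 0.7708 = 5.84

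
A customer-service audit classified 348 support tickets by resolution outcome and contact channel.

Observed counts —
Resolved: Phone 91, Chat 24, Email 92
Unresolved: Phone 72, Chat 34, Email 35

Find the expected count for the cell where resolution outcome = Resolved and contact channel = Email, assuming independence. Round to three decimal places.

Row total (Resolved) = 207; column total (Email) = 127; grand total N = 348.
Expected count = (row total × column total) / N = 207 × 127 / 348 = 75.543.

75.543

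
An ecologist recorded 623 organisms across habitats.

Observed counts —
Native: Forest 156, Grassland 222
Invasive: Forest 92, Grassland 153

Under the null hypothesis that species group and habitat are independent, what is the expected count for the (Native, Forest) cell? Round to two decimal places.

150.47

Row total (Native) = 378; column total (Forest) = 248; grand total N = 623.
Expected count = (row total × column total) / N = 378 × 248 / 623 = 150.47.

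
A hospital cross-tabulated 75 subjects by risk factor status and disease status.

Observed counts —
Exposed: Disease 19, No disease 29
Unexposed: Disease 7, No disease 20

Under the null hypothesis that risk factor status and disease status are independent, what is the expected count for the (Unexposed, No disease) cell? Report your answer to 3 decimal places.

Row total (Unexposed) = 27; column total (No disease) = 49; grand total N = 75.
Expected count = (row total × column total) / N = 27 × 49 / 75 = 17.640.

17.640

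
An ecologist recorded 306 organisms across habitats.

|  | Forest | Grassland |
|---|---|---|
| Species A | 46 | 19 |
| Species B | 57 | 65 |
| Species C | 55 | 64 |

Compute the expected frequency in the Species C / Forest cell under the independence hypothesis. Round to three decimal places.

Row total (Species C) = 119; column total (Forest) = 158; grand total N = 306.
Expected count = (row total × column total) / N = 119 × 158 / 306 = 61.444.

61.444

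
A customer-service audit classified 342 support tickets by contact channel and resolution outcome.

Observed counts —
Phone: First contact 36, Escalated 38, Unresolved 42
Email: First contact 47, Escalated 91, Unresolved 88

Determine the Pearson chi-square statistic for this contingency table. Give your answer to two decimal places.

Row totals: 116, 226. Column totals: 83, 129, 130. Grand total N = 342.
Expected counts (row total × column total / N):
  Phone, First contact: 116×83/342 = 28.152
  Phone, Escalated: 116×129/342 = 43.754
  Phone, Unresolved: 116×130/342 = 44.094
  Email, First contact: 226×83/342 = 54.848
  Email, Escalated: 226×129/342 = 85.246
  Email, Unresolved: 226×130/342 = 85.906
Contributions (O − E)²/E:
  (36 − 28.152)²/28.152 = 2.1878
  (38 − 43.754)²/43.754 = 0.7567
  (42 − 44.094)²/44.094 = 0.0994
  (47 − 54.848)²/54.848 = 1.1229
  (91 − 85.246)²/85.246 = 0.3884
  (88 − 85.906)²/85.906 = 0.0510
χ² = 2.1878 + 0.7567 + 0.0994 + 1.1229 + 0.3884 + 0.0510 = 4.61

4.61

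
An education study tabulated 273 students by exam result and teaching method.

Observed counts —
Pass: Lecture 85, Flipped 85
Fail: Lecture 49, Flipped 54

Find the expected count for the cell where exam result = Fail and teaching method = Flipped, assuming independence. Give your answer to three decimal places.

Row total (Fail) = 103; column total (Flipped) = 139; grand total N = 273.
Expected count = (row total × column total) / N = 103 × 139 / 273 = 52.443.

52.443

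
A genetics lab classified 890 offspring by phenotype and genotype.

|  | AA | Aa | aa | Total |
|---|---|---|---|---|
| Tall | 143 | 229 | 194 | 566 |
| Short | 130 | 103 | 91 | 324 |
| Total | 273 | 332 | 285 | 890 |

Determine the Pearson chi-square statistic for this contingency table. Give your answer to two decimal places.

Grand total N = 890.
Expected counts (row total × column total / N):
  Tall, AA: 566×273/890 = 173.616
  Tall, Aa: 566×332/890 = 211.137
  Tall, aa: 566×285/890 = 181.247
  Short, AA: 324×273/890 = 99.384
  Short, Aa: 324×332/890 = 120.863
  Short, aa: 324×285/890 = 103.753
Contributions (O − E)²/E:
  (143 − 173.616)²/173.616 = 5.3989
  (229 − 211.137)²/211.137 = 1.5113
  (194 − 181.247)²/181.247 = 0.8973
  (130 − 99.384)²/99.384 = 9.4315
  (103 − 120.863)²/120.863 = 2.6401
  (91 − 103.753)²/103.753 = 1.5676
χ² = 5.3989 + 1.5113 + 0.8973 + 9.4315 + 2.6401 + 1.5676 = 21.45

21.45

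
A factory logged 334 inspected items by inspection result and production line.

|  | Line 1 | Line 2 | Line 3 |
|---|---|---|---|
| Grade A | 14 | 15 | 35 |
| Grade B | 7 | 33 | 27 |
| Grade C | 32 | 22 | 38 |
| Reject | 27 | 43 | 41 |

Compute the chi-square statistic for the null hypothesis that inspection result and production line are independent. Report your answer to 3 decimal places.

Row totals: 64, 67, 92, 111. Column totals: 80, 113, 141. Grand total N = 334.
Expected counts (row total × column total / N):
  Grade A, Line 1: 64×80/334 = 15.32934
  Grade A, Line 2: 64×113/334 = 21.65269
  Grade A, Line 3: 64×141/334 = 27.01796
  Grade B, Line 1: 67×80/334 = 16.04790
  Grade B, Line 2: 67×113/334 = 22.66766
  Grade B, Line 3: 67×141/334 = 28.28443
  Grade C, Line 1: 92×80/334 = 22.03593
  Grade C, Line 2: 92×113/334 = 31.12575
  Grade C, Line 3: 92×141/334 = 38.83832
  Reject, Line 1: 111×80/334 = 26.58683
  Reject, Line 2: 111×113/334 = 37.55389
  Reject, Line 3: 111×141/334 = 46.85928
Contributions (O − E)²/E:
  (14 − 15.32934)²/15.32934 = 0.1153
  (15 − 21.65269)²/21.65269 = 2.0440
  (35 − 27.01796)²/27.01796 = 2.3582
  (7 − 16.04790)²/16.04790 = 5.1013
  (33 − 22.66766)²/22.66766 = 4.7097
  (27 − 28.28443)²/28.28443 = 0.0583
  (32 − 22.03593)²/22.03593 = 4.5055
  (22 − 31.12575)²/31.12575 = 2.6756
  (38 − 38.83832)²/38.83832 = 0.0181
  (27 − 26.58683)²/26.58683 = 0.0064
  (43 − 37.55389)²/37.55389 = 0.7898
  (41 − 46.85928)²/46.85928 = 0.7326
χ² = 0.1153 + 2.0440 + 2.3582 + 5.1013 + 4.7097 + 0.0583 + 4.5055 + 2.6756 + 0.0181 + 0.0064 + 0.7898 + 0.7326 = 23.115

23.115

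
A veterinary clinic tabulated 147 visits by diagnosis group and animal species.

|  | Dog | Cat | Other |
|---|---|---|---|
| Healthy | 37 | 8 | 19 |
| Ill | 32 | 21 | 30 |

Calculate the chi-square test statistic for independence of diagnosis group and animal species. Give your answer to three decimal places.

Row totals: 64, 83. Column totals: 69, 29, 49. Grand total N = 147.
Expected counts (row total × column total / N):
  Healthy, Dog: 64×69/147 = 30.0408
  Healthy, Cat: 64×29/147 = 12.6259
  Healthy, Other: 64×49/147 = 21.3333
  Ill, Dog: 83×69/147 = 38.9592
  Ill, Cat: 83×29/147 = 16.3741
  Ill, Other: 83×49/147 = 27.6667
Contributions (O − E)²/E:
  (37 − 30.0408)²/30.0408 = 1.6122
  (8 − 12.6259)²/12.6259 = 1.6948
  (19 − 21.3333)²/21.3333 = 0.2552
  (32 − 38.9592)²/38.9592 = 1.2431
  (21 − 16.3741)²/16.3741 = 1.3069
  (30 − 27.6667)²/27.6667 = 0.1968
χ² = 1.6122 + 1.6948 + 0.2552 + 1.2431 + 1.3069 + 0.1968 = 6.309

6.309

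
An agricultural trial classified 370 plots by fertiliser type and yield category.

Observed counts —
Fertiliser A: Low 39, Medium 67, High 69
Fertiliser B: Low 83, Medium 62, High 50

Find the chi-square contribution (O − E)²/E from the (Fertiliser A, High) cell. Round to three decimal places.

2.873

Row total (Fertiliser A) = 175; column total (High) = 119; N = 370.
Expected count E = 175 × 119 / 370 = 56.2838.
Contribution = (O − E)²/E = (69 − 56.2838)² / 56.2838 = 2.873.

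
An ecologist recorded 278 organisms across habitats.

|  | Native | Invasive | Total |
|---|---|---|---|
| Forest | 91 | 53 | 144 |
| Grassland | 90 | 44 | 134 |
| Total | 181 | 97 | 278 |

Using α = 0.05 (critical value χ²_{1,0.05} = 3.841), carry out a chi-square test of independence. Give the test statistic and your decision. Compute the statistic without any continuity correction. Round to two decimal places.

Grand total N = 278.
Expected counts (row total × column total / N):
  Forest, Native: 144×181/278 = 93.755
  Forest, Invasive: 144×97/278 = 50.245
  Grassland, Native: 134×181/278 = 87.245
  Grassland, Invasive: 134×97/278 = 46.755
Contributions (O − E)²/E:
  (91 − 93.755)²/93.755 = 0.0810
  (53 − 50.245)²/50.245 = 0.1511
  (90 − 87.245)²/87.245 = 0.0870
  (44 − 46.755)²/46.755 = 0.1623
χ² = 0.0810 + 0.1511 + 0.0870 + 0.1623 = 0.48
df = (2−1)(2−1) = 1. Since 0.48 < 3.841, fail to reject the null hypothesis of independence at α = 0.05.

0.48; fail to reject H₀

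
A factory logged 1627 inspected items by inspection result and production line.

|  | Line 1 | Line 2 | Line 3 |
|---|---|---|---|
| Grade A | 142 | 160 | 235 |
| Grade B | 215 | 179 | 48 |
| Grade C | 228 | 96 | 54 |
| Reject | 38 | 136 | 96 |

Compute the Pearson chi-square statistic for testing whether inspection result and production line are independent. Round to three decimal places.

287.607

Row totals: 537, 442, 378, 270. Column totals: 623, 571, 433. Grand total N = 1627.
Expected counts (row total × column total / N):
  Grade A, Line 1: 537×623/1627 = 205.6245
  Grade A, Line 2: 537×571/1627 = 188.4616
  Grade A, Line 3: 537×433/1627 = 142.9140
  Grade B, Line 1: 442×623/1627 = 169.2477
  Grade B, Line 2: 442×571/1627 = 155.1211
  Grade B, Line 3: 442×433/1627 = 117.6312
  Grade C, Line 1: 378×623/1627 = 144.7412
  Grade C, Line 2: 378×571/1627 = 132.6601
  Grade C, Line 3: 378×433/1627 = 100.5986
  Reject, Line 1: 270×623/1627 = 103.3866
  Reject, Line 2: 270×571/1627 = 94.7572
  Reject, Line 3: 270×433/1627 = 71.8562
Contributions (O − E)²/E:
  (142 − 205.6245)²/205.6245 = 19.6867
  (160 − 188.4616)²/188.4616 = 4.2983
  (235 − 142.9140)²/142.9140 = 59.3352
  (215 − 169.2477)²/169.2477 = 12.3681
  (179 − 155.1211)²/155.1211 = 3.6758
  (48 − 117.6312)²/117.6312 = 41.2178
  (228 − 144.7412)²/144.7412 = 47.8926
  (96 − 132.6601)²/132.6601 = 10.1309
  (54 − 100.5986)²/100.5986 = 21.5851
  (38 − 103.3866)²/103.3866 = 41.3536
  (136 − 94.7572)²/94.7572 = 17.9508
  (96 − 71.8562)²/71.8562 = 8.1124
χ² = 19.6867 + 4.2983 + 59.3352 + 12.3681 + 3.6758 + 41.2178 + 47.8926 + 10.1309 + 21.5851 + 41.3536 + 17.9508 + 8.1124 = 287.607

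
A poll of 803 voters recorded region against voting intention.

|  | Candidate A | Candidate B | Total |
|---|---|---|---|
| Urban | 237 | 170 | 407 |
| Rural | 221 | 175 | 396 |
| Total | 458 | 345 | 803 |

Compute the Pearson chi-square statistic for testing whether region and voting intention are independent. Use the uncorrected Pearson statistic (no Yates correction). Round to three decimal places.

0.481

Grand total N = 803.
Expected counts (row total × column total / N):
  Urban, Candidate A: 407×458/803 = 232.1370
  Urban, Candidate B: 407×345/803 = 174.8630
  Rural, Candidate A: 396×458/803 = 225.8630
  Rural, Candidate B: 396×345/803 = 170.1370
Contributions (O − E)²/E:
  (237 − 232.1370)²/232.1370 = 0.1019
  (170 − 174.8630)²/174.8630 = 0.1352
  (221 − 225.8630)²/225.8630 = 0.1047
  (175 − 170.1370)²/170.1370 = 0.1390
χ² = 0.1019 + 0.1352 + 0.1047 + 0.1390 = 0.481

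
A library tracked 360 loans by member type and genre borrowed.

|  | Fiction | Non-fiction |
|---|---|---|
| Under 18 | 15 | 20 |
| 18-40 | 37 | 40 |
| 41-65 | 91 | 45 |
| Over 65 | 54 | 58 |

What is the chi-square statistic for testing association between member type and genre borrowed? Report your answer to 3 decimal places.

13.442

Row totals: 35, 77, 136, 112. Column totals: 197, 163. Grand total N = 360.
Expected counts (row total × column total / N):
  Under 18, Fiction: 35×197/360 = 19.1528
  Under 18, Non-fiction: 35×163/360 = 15.8472
  18-40, Fiction: 77×197/360 = 42.1361
  18-40, Non-fiction: 77×163/360 = 34.8639
  41-65, Fiction: 136×197/360 = 74.4222
  41-65, Non-fiction: 136×163/360 = 61.5778
  Over 65, Fiction: 112×197/360 = 61.2889
  Over 65, Non-fiction: 112×163/360 = 50.7111
Contributions (O − E)²/E:
  (15 − 19.1528)²/19.1528 = 0.9004
  (20 − 15.8472)²/15.8472 = 1.0883
  (37 − 42.1361)²/42.1361 = 0.6261
  (40 − 34.8639)²/34.8639 = 0.7566
  (91 − 74.4222)²/74.4222 = 3.6928
  (45 − 61.5778)²/61.5778 = 4.4630
  (54 − 61.2889)²/61.2889 = 0.8668
  (58 − 50.7111)²/50.7111 = 1.0477
χ² = 0.9004 + 1.0883 + 0.6261 + 0.7566 + 3.6928 + 4.4630 + 0.8668 + 1.0477 = 13.442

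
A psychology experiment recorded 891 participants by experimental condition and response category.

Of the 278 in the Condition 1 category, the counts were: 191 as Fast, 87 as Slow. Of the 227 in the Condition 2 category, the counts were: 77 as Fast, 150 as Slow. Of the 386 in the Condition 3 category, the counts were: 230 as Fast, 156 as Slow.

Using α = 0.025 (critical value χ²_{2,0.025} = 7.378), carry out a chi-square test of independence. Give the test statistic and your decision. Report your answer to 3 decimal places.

65.099; reject H₀

Row totals: 278, 227, 386. Column totals: 498, 393. Grand total N = 891.
Expected counts (row total × column total / N):
  Condition 1, Fast: 278×498/891 = 155.3805
  Condition 1, Slow: 278×393/891 = 122.6195
  Condition 2, Fast: 227×498/891 = 126.8754
  Condition 2, Slow: 227×393/891 = 100.1246
  Condition 3, Fast: 386×498/891 = 215.7441
  Condition 3, Slow: 386×393/891 = 170.2559
Contributions (O − E)²/E:
  (191 − 155.3805)²/155.3805 = 8.1654
  (87 − 122.6195)²/122.6195 = 10.3470
  (77 − 126.8754)²/126.8754 = 19.6063
  (150 − 100.1246)²/100.1246 = 24.8446
  (230 − 215.7441)²/215.7441 = 0.9420
  (156 − 170.2559)²/170.2559 = 1.1937
χ² = 8.1654 + 10.3470 + 19.6063 + 24.8446 + 0.9420 + 1.1937 = 65.099
df = (3−1)(2−1) = 2. Since 65.099 > 7.378, reject the null hypothesis of independence at α = 0.025.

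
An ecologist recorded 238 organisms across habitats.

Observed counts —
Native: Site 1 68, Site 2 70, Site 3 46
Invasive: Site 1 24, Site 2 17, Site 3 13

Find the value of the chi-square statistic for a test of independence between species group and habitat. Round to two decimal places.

1.11

Row totals: 184, 54. Column totals: 92, 87, 59. Grand total N = 238.
Expected counts (row total × column total / N):
  Native, Site 1: 184×92/238 = 71.126
  Native, Site 2: 184×87/238 = 67.261
  Native, Site 3: 184×59/238 = 45.613
  Invasive, Site 1: 54×92/238 = 20.874
  Invasive, Site 2: 54×87/238 = 19.739
  Invasive, Site 3: 54×59/238 = 13.387
Contributions (O − E)²/E:
  (68 − 71.126)²/71.126 = 0.1374
  (70 − 67.261)²/67.261 = 0.1115
  (46 − 45.613)²/45.613 = 0.0033
  (24 − 20.874)²/20.874 = 0.4681
  (17 − 19.739)²/19.739 = 0.3801
  (13 − 13.387)²/13.387 = 0.0112
χ² = 0.1374 + 0.1115 + 0.0033 + 0.4681 + 0.3801 + 0.0112 = 1.11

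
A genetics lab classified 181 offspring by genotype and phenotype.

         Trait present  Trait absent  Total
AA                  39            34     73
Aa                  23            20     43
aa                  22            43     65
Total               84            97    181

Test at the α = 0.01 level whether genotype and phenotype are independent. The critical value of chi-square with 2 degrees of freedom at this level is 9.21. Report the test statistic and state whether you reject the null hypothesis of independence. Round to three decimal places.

6.436; fail to reject H₀

Grand total N = 181.
Expected counts (row total × column total / N):
  AA, Trait present: 73×84/181 = 33.8785
  AA, Trait absent: 73×97/181 = 39.1215
  Aa, Trait present: 43×84/181 = 19.9558
  Aa, Trait absent: 43×97/181 = 23.0442
  aa, Trait present: 65×84/181 = 30.1657
  aa, Trait absent: 65×97/181 = 34.8343
Contributions (O − E)²/E:
  (39 − 33.8785)²/33.8785 = 0.7742
  (34 − 39.1215)²/39.1215 = 0.6705
  (23 − 19.9558)²/19.9558 = 0.4644
  (20 − 23.0442)²/23.0442 = 0.4021
  (22 − 30.1657)²/30.1657 = 2.2104
  (43 − 34.8343)²/34.8343 = 1.9142
χ² = 0.7742 + 0.6705 + 0.4644 + 0.4021 + 2.2104 + 1.9142 = 6.436
df = (3−1)(2−1) = 2. Since 6.436 < 9.21, fail to reject the null hypothesis of independence at α = 0.01.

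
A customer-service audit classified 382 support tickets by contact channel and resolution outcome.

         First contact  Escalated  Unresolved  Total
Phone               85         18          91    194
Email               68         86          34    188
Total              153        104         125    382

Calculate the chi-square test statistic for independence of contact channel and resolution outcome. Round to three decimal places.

72.266

Grand total N = 382.
Expected counts (row total × column total / N):
  Phone, First contact: 194×153/382 = 77.7016
  Phone, Escalated: 194×104/382 = 52.8168
  Phone, Unresolved: 194×125/382 = 63.4817
  Email, First contact: 188×153/382 = 75.2984
  Email, Escalated: 188×104/382 = 51.1832
  Email, Unresolved: 188×125/382 = 61.5183
Contributions (O − E)²/E:
  (85 − 77.7016)²/77.7016 = 0.6855
  (18 − 52.8168)²/52.8168 = 22.9512
  (91 − 63.4817)²/63.4817 = 11.9287
  (68 − 75.2984)²/75.2984 = 0.7074
  (86 − 51.1832)²/51.1832 = 23.6837
  (34 − 61.5183)²/61.5183 = 12.3095
χ² = 0.6855 + 22.9512 + 11.9287 + 0.7074 + 23.6837 + 12.3095 = 72.266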